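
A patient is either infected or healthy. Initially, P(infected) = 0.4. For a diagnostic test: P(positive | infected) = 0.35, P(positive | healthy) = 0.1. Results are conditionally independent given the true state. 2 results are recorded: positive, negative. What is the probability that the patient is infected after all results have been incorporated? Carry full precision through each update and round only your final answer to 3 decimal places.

After 'positive': P(infected) = 0.35·0.4000 / (0.35·0.4000 + 0.1·0.6000) ≈ 0.7000
After 'negative': P(infected) = 0.65·0.7000 / (0.65·0.7000 + 0.9·0.3000) ≈ 0.6276

0.628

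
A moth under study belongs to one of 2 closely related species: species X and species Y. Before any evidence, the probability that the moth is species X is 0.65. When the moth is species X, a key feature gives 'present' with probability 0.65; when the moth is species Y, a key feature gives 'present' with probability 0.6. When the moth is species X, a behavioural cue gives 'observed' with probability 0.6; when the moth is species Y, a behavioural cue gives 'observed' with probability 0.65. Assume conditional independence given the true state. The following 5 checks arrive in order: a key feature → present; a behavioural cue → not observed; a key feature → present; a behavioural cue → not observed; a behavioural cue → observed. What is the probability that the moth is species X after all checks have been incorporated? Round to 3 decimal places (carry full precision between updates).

After a key feature='present': P(species X) = 0.65·0.6500 / (0.65·0.6500 + 0.6·0.3500) ≈ 0.6680
After a behavioural cue='not observed': P(species X) = 0.4·0.6680 / (0.4·0.6680 + 0.35·0.3320) ≈ 0.6969
After a key feature='present': P(species X) = 0.65·0.6969 / (0.65·0.6969 + 0.6·0.3031) ≈ 0.7135
After a behavioural cue='not observed': P(species X) = 0.4·0.7135 / (0.4·0.7135 + 0.35·0.2865) ≈ 0.7400
After a behavioural cue='observed': P(species X) = 0.6·0.7400 / (0.6·0.7400 + 0.65·0.2600) ≈ 0.7244

0.724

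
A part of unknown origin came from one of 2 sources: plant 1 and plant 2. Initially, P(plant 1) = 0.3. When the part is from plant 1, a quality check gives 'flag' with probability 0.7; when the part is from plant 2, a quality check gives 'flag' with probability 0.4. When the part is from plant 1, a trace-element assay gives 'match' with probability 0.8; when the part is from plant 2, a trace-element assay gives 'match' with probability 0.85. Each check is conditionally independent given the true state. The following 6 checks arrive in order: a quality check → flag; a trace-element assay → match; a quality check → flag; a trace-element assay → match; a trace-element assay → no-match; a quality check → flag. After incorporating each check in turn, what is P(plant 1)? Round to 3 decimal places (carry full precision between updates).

After a quality check='flag': P(plant 1) = 0.7·0.3000 / (0.7·0.3000 + 0.4·0.7000) ≈ 0.4286
After a trace-element assay='match': P(plant 1) = 0.8·0.4286 / (0.8·0.4286 + 0.85·0.5714) ≈ 0.4138
After a quality check='flag': P(plant 1) = 0.7·0.4138 / (0.7·0.4138 + 0.4·0.5862) ≈ 0.5526
After a trace-element assay='match': P(plant 1) = 0.8·0.5526 / (0.8·0.5526 + 0.85·0.4474) ≈ 0.5376
After a trace-element assay='no-match': P(plant 1) = 0.2·0.5376 / (0.2·0.5376 + 0.15·0.4624) ≈ 0.6079
After a quality check='flag': P(plant 1) = 0.7·0.6079 / (0.7·0.6079 + 0.4·0.3921) ≈ 0.7307

0.731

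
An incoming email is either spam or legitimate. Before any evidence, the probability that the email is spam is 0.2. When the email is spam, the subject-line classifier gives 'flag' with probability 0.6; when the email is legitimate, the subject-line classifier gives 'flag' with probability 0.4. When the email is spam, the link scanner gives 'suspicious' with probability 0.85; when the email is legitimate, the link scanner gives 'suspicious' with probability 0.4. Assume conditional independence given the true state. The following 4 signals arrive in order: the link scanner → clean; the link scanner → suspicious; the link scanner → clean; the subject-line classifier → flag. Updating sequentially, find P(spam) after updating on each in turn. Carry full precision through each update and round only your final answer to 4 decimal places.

0.0474

Each posterior becomes the prior for the next update.
After the link scanner='clean': P(spam) = 0.15·0.2000 / (0.15·0.2000 + 0.6·0.8000) ≈ 0.0588
After the link scanner='suspicious': P(spam) = 0.85·0.0588 / (0.85·0.0588 + 0.4·0.9412) ≈ 0.1172
After the link scanner='clean': P(spam) = 0.15·0.1172 / (0.15·0.1172 + 0.6·0.8828) ≈ 0.0321
After the subject-line classifier='flag': P(spam) = 0.6·0.0321 / (0.6·0.0321 + 0.4·0.9679) ≈ 0.0474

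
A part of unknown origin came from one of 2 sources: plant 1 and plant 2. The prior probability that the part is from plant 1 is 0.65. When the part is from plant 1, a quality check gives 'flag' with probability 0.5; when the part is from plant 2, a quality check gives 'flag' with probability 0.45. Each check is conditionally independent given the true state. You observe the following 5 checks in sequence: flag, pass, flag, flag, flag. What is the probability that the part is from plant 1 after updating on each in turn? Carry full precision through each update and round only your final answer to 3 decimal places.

0.720

After 'flag': P(plant 1) = 0.5·0.6500 / (0.5·0.6500 + 0.45·0.3500) ≈ 0.6736
After 'pass': P(plant 1) = 0.5·0.6736 / (0.5·0.6736 + 0.55·0.3264) ≈ 0.6523
After 'flag': P(plant 1) = 0.5·0.6523 / (0.5·0.6523 + 0.45·0.3477) ≈ 0.6758
After 'flag': P(plant 1) = 0.5·0.6758 / (0.5·0.6758 + 0.45·0.3242) ≈ 0.6984
After 'flag': P(plant 1) = 0.5·0.6984 / (0.5·0.6984 + 0.45·0.3016) ≈ 0.7201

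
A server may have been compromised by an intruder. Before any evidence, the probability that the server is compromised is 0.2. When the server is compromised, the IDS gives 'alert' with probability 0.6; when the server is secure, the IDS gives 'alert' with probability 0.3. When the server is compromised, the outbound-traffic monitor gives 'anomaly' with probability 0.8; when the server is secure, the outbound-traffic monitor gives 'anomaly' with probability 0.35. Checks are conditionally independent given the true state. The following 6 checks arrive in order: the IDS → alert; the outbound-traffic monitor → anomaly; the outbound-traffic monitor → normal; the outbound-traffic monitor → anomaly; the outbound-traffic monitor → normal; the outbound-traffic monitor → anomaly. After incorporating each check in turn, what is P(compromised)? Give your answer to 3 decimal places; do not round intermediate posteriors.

Apply Bayes' rule sequentially, carrying P(compromised) forward.
After the IDS='alert': P(compromised) = 0.6·0.2000 / (0.6·0.2000 + 0.3·0.8000) ≈ 0.3333
After the outbound-traffic monitor='anomaly': P(compromised) = 0.8·0.3333 / (0.8·0.3333 + 0.35·0.6667) ≈ 0.5333
After the outbound-traffic monitor='normal': P(compromised) = 0.2·0.5333 / (0.2·0.5333 + 0.65·0.4667) ≈ 0.2602
After the outbound-traffic monitor='anomaly': P(compromised) = 0.8·0.2602 / (0.8·0.2602 + 0.35·0.7398) ≈ 0.4456
After the outbound-traffic monitor='normal': P(compromised) = 0.2·0.4456 / (0.2·0.4456 + 0.65·0.5544) ≈ 0.1983
After the outbound-traffic monitor='anomaly': P(compromised) = 0.8·0.1983 / (0.8·0.1983 + 0.35·0.8017) ≈ 0.3611

0.361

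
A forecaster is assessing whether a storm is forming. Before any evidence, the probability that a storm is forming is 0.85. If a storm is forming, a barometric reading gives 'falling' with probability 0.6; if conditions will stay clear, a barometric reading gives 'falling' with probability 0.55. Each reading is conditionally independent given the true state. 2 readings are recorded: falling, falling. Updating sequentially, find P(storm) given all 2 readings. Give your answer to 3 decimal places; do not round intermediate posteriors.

After 'falling': P(storm) = 0.6·0.8500 / (0.6·0.8500 + 0.55·0.1500) ≈ 0.8608
After 'falling': P(storm) = 0.6·0.8608 / (0.6·0.8608 + 0.55·0.1392) ≈ 0.8709

0.871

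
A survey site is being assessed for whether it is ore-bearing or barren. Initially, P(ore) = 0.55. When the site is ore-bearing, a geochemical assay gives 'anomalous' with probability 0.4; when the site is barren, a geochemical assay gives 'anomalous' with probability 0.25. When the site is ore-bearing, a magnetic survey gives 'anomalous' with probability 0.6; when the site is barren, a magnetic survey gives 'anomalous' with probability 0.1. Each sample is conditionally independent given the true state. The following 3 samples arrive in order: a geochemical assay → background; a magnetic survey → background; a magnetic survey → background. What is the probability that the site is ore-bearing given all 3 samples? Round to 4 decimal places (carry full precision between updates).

0.1619

After a geochemical assay='background': P(ore) = 0.6·0.5500 / (0.6·0.5500 + 0.75·0.4500) ≈ 0.4944
After a magnetic survey='background': P(ore) = 0.4·0.4944 / (0.4·0.4944 + 0.9·0.5056) ≈ 0.3029
After a magnetic survey='background': P(ore) = 0.4·0.3029 / (0.4·0.3029 + 0.9·0.6971) ≈ 0.1619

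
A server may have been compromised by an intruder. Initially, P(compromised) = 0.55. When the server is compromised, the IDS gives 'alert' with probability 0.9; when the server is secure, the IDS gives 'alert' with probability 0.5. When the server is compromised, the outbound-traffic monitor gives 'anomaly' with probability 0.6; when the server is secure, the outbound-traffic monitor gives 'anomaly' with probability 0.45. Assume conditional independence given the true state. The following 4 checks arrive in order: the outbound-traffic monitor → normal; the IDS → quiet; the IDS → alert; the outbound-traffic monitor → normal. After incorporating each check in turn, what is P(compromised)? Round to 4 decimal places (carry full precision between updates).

0.1888

After the outbound-traffic monitor='normal': P(compromised) = 0.4·0.5500 / (0.4·0.5500 + 0.55·0.4500) ≈ 0.4706
After the IDS='quiet': P(compromised) = 0.1·0.4706 / (0.1·0.4706 + 0.5·0.5294) ≈ 0.1509
After the IDS='alert': P(compromised) = 0.9·0.1509 / (0.9·0.1509 + 0.5·0.8491) ≈ 0.2424
After the outbound-traffic monitor='normal': P(compromised) = 0.4·0.2424 / (0.4·0.2424 + 0.55·0.7576) ≈ 0.1888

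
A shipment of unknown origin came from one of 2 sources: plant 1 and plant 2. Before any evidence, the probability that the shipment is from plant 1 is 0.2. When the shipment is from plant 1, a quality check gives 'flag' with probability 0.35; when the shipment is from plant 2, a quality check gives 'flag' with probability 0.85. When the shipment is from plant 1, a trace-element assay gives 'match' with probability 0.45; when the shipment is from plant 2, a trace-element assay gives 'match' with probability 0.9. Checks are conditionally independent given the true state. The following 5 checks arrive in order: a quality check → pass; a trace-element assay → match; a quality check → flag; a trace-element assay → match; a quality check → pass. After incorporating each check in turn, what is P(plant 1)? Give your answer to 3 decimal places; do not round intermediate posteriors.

0.326

After a quality check='pass': P(plant 1) = 0.65·0.2000 / (0.65·0.2000 + 0.15·0.8000) ≈ 0.5200
After a trace-element assay='match': P(plant 1) = 0.45·0.5200 / (0.45·0.5200 + 0.9·0.4800) ≈ 0.3514
After a quality check='flag': P(plant 1) = 0.35·0.3514 / (0.35·0.3514 + 0.85·0.6486) ≈ 0.1824
After a trace-element assay='match': P(plant 1) = 0.45·0.1824 / (0.45·0.1824 + 0.9·0.8176) ≈ 0.1003
After a quality check='pass': P(plant 1) = 0.65·0.1003 / (0.65·0.1003 + 0.15·0.8997) ≈ 0.3258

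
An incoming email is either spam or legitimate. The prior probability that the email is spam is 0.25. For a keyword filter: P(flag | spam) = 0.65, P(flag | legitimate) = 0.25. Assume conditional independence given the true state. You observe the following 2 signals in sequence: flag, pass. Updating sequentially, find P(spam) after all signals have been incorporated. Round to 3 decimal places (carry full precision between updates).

Each posterior becomes the prior for the next update.
After 'flag': P(spam) = 0.65·0.2500 / (0.65·0.2500 + 0.25·0.7500) ≈ 0.4643
After 'pass': P(spam) = 0.35·0.4643 / (0.35·0.4643 + 0.75·0.5357) ≈ 0.2880

0.288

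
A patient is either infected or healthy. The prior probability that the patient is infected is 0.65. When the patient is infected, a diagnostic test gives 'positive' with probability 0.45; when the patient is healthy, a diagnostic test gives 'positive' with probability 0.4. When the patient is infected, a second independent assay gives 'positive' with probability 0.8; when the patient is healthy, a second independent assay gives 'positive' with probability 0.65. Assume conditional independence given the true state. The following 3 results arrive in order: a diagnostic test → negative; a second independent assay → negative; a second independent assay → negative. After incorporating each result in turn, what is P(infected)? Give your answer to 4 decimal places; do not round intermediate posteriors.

After a diagnostic test='negative': P(infected) = 0.55·0.6500 / (0.55·0.6500 + 0.6·0.3500) ≈ 0.6300
After a second independent assay='negative': P(infected) = 0.2·0.6300 / (0.2·0.6300 + 0.35·0.3700) ≈ 0.4931
After a second independent assay='negative': P(infected) = 0.2·0.4931 / (0.2·0.4931 + 0.35·0.5069) ≈ 0.3573

0.3573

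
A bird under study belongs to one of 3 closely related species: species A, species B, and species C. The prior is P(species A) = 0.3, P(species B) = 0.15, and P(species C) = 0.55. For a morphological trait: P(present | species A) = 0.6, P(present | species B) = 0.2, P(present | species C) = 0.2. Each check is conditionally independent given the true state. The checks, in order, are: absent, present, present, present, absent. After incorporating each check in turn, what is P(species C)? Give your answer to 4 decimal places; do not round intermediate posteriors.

0.2018

After 'absent': normaliser = 0.4·0.3000 + 0.8·0.1500 + 0.8·0.5500; P(species A) ≈ 0.1765, P(species B) ≈ 0.1765, P(species C) ≈ 0.6471
After 'present': normaliser = 0.6·0.1765 + 0.2·0.1765 + 0.2·0.6471; P(species A) ≈ 0.3913, P(species B) ≈ 0.1304, P(species C) ≈ 0.4783
After 'present': normaliser = 0.6·0.3913 + 0.2·0.1304 + 0.2·0.4783; P(species A) ≈ 0.6585, P(species B) ≈ 0.0732, P(species C) ≈ 0.2683
After 'present': normaliser = 0.6·0.6585 + 0.2·0.0732 + 0.2·0.2683; P(species A) ≈ 0.8526, P(species B) ≈ 0.0316, P(species C) ≈ 0.1158
After 'absent': normaliser = 0.4·0.8526 + 0.8·0.0316 + 0.8·0.1158; P(species A) ≈ 0.7431, P(species B) ≈ 0.0550, P(species C) ≈ 0.2018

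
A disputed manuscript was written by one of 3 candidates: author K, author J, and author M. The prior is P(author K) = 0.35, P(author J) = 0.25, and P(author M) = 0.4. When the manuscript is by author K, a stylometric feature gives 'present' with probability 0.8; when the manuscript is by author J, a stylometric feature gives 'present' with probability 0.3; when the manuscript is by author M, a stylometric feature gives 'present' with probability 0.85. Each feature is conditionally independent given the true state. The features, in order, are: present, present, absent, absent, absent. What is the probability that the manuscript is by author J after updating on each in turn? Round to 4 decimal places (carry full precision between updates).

0.7361

After 'present': normaliser = 0.8·0.3500 + 0.3·0.2500 + 0.85·0.4000; P(author K) ≈ 0.4029, P(author J) ≈ 0.1079, P(author M) ≈ 0.4892
After 'present': normaliser = 0.8·0.4029 + 0.3·0.1079 + 0.85·0.4892; P(author K) ≈ 0.4183, P(author J) ≈ 0.0420, P(author M) ≈ 0.5397
After 'absent': normaliser = 0.2·0.4183 + 0.7·0.0420 + 0.15·0.5397; P(author K) ≈ 0.4312, P(author J) ≈ 0.1516, P(author M) ≈ 0.4172
After 'absent': normaliser = 0.2·0.4312 + 0.7·0.1516 + 0.15·0.4172; P(author K) ≈ 0.3383, P(author J) ≈ 0.4162, P(author M) ≈ 0.2455
After 'absent': normaliser = 0.2·0.3383 + 0.7·0.4162 + 0.15·0.2455; P(author K) ≈ 0.1709, P(author J) ≈ 0.7361, P(author M) ≈ 0.0930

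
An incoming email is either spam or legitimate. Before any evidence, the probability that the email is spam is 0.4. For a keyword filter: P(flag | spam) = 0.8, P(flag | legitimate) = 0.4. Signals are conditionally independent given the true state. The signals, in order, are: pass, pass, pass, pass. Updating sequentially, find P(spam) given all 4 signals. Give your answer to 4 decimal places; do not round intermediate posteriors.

0.0082

After 'pass': P(spam) = 0.2·0.4000 / (0.2·0.4000 + 0.6·0.6000) ≈ 0.1818
After 'pass': P(spam) = 0.2·0.1818 / (0.2·0.1818 + 0.6·0.8182) ≈ 0.0690
After 'pass': P(spam) = 0.2·0.0690 / (0.2·0.0690 + 0.6·0.9310) ≈ 0.0241
After 'pass': P(spam) = 0.2·0.0241 / (0.2·0.0241 + 0.6·0.9759) ≈ 0.0082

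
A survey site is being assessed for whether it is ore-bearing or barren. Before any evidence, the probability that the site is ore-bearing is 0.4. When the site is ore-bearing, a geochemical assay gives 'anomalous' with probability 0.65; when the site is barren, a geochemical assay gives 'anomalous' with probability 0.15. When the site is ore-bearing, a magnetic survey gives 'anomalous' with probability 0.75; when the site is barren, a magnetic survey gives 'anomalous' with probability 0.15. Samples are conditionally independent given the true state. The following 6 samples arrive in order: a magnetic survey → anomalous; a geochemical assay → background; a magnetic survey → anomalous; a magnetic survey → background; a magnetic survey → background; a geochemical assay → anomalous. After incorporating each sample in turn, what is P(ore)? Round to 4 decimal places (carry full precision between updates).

After a magnetic survey='anomalous': P(ore) = 0.75·0.4000 / (0.75·0.4000 + 0.15·0.6000) ≈ 0.7692
After a geochemical assay='background': P(ore) = 0.35·0.7692 / (0.35·0.7692 + 0.85·0.2308) ≈ 0.5785
After a magnetic survey='anomalous': P(ore) = 0.75·0.5785 / (0.75·0.5785 + 0.15·0.4215) ≈ 0.8728
After a magnetic survey='background': P(ore) = 0.25·0.8728 / (0.25·0.8728 + 0.85·0.1272) ≈ 0.6687
After a magnetic survey='background': P(ore) = 0.25·0.6687 / (0.25·0.6687 + 0.85·0.3313) ≈ 0.3725
After a geochemical assay='anomalous': P(ore) = 0.65·0.3725 / (0.65·0.3725 + 0.15·0.6275) ≈ 0.7201

0.7201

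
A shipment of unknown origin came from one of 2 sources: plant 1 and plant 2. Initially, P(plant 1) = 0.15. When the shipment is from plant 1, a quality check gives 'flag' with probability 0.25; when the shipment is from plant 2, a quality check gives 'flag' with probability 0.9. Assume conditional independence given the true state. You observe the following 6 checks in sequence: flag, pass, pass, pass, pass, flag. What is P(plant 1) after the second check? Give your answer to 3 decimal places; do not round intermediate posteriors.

0.269

Apply Bayes' rule sequentially, carrying P(plant 1) forward.
After 'flag': P(plant 1) = 0.25·0.1500 / (0.25·0.1500 + 0.9·0.8500) ≈ 0.0467
After 'pass': P(plant 1) = 0.75·0.0467 / (0.75·0.0467 + 0.1·0.9533) ≈ 0.2688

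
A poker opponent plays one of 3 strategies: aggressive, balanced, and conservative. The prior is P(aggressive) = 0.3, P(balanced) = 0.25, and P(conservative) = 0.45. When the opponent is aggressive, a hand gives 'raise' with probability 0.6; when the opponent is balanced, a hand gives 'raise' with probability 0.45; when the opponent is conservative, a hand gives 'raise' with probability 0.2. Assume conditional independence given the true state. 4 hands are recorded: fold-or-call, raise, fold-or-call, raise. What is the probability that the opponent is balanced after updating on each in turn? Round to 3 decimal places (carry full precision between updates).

Each posterior becomes the prior for the next update.
After 'fold-or-call': normaliser = 0.4·0.3000 + 0.55·0.2500 + 0.8·0.4500; P(aggressive) ≈ 0.1943, P(balanced) ≈ 0.2227, P(conservative) ≈ 0.5830
After 'raise': normaliser = 0.6·0.1943 + 0.45·0.2227 + 0.2·0.5830; P(aggressive) ≈ 0.3497, P(balanced) ≈ 0.3005, P(conservative) ≈ 0.3497
After 'fold-or-call': normaliser = 0.4·0.3497 + 0.55·0.3005 + 0.8·0.3497; P(aggressive) ≈ 0.2391, P(balanced) ≈ 0.2826, P(conservative) ≈ 0.4783
After 'raise': normaliser = 0.6·0.2391 + 0.45·0.2826 + 0.2·0.4783; P(aggressive) ≈ 0.3917, P(balanced) ≈ 0.3471, P(conservative) ≈ 0.2611

0.347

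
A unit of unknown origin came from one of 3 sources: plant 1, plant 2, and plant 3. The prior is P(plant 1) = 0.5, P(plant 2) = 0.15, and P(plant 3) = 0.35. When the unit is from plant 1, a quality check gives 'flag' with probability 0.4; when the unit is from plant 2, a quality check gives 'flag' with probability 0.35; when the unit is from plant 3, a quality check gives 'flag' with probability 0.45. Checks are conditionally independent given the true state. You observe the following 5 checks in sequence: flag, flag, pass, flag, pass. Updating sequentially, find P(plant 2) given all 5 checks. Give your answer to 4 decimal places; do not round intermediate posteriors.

After 'flag': normaliser = 0.4·0.5000 + 0.35·0.1500 + 0.45·0.3500; P(plant 1) ≈ 0.4878, P(plant 2) ≈ 0.1280, P(plant 3) ≈ 0.3841
After 'flag': normaliser = 0.4·0.4878 + 0.35·0.1280 + 0.45·0.3841; P(plant 1) ≈ 0.4727, P(plant 2) ≈ 0.1086, P(plant 3) ≈ 0.4188
After 'pass': normaliser = 0.6·0.4727 + 0.65·0.1086 + 0.55·0.4188; P(plant 1) ≈ 0.4852, P(plant 2) ≈ 0.1207, P(plant 3) ≈ 0.3940
After 'flag': normaliser = 0.4·0.4852 + 0.35·0.1207 + 0.45·0.3940; P(plant 1) ≈ 0.4692, P(plant 2) ≈ 0.1022, P(plant 3) ≈ 0.4287
After 'pass': normaliser = 0.6·0.4692 + 0.65·0.1022 + 0.55·0.4287; P(plant 1) ≈ 0.4823, P(plant 2) ≈ 0.1138, P(plant 3) ≈ 0.4039

0.1138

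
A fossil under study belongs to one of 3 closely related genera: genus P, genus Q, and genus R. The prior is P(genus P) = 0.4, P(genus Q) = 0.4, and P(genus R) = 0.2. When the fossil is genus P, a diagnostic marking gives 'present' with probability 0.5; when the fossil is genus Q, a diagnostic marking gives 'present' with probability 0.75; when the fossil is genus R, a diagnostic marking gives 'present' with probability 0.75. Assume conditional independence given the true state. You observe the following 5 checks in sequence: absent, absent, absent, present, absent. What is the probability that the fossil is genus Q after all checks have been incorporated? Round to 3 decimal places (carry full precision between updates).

Each posterior becomes the prior for the next update.
After 'absent': normaliser = 0.5·0.4000 + 0.25·0.4000 + 0.25·0.2000; P(genus P) ≈ 0.5714, P(genus Q) ≈ 0.2857, P(genus R) ≈ 0.1429
After 'absent': normaliser = 0.5·0.5714 + 0.25·0.2857 + 0.25·0.1429; P(genus P) ≈ 0.7273, P(genus Q) ≈ 0.1818, P(genus R) ≈ 0.0909
After 'absent': normaliser = 0.5·0.7273 + 0.25·0.1818 + 0.25·0.0909; P(genus P) ≈ 0.8421, P(genus Q) ≈ 0.1053, P(genus R) ≈ 0.0526
After 'present': normaliser = 0.5·0.8421 + 0.75·0.1053 + 0.75·0.0526; P(genus P) ≈ 0.7805, P(genus Q) ≈ 0.1463, P(genus R) ≈ 0.0732
After 'absent': normaliser = 0.5·0.7805 + 0.25·0.1463 + 0.25·0.0732; P(genus P) ≈ 0.8767, P(genus Q) ≈ 0.0822, P(genus R) ≈ 0.0411

0.082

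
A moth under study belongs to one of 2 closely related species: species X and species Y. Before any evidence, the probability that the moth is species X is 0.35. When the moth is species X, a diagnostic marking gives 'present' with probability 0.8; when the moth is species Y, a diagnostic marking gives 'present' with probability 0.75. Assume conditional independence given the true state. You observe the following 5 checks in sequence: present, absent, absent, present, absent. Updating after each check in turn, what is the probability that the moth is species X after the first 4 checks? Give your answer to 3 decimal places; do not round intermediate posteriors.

After 'present': P(species X) = 0.8·0.3500 / (0.8·0.3500 + 0.75·0.6500) ≈ 0.3648
After 'absent': P(species X) = 0.2·0.3648 / (0.2·0.3648 + 0.25·0.6352) ≈ 0.3148
After 'absent': P(species X) = 0.2·0.3148 / (0.2·0.3148 + 0.25·0.6852) ≈ 0.2688
After 'present': P(species X) = 0.8·0.2688 / (0.8·0.2688 + 0.75·0.7312) ≈ 0.2817

0.282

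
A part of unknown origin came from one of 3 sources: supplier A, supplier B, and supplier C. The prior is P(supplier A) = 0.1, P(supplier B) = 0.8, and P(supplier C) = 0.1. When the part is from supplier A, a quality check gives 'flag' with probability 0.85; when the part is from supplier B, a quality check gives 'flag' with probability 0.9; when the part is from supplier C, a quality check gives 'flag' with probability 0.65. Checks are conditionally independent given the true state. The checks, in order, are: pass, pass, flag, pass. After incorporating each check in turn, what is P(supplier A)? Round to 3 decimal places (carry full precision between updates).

0.076

After 'pass': normaliser = 0.15·0.1000 + 0.1·0.8000 + 0.35·0.1000; P(supplier A) ≈ 0.1154, P(supplier B) ≈ 0.6154, P(supplier C) ≈ 0.2692
After 'pass': normaliser = 0.15·0.1154 + 0.1·0.6154 + 0.35·0.2692; P(supplier A) ≈ 0.1000, P(supplier B) ≈ 0.3556, P(supplier C) ≈ 0.5444
After 'flag': normaliser = 0.85·0.1000 + 0.9·0.3556 + 0.65·0.5444; P(supplier A) ≈ 0.1120, P(supplier B) ≈ 0.4217, P(supplier C) ≈ 0.4663
After 'pass': normaliser = 0.15·0.1120 + 0.1·0.4217 + 0.35·0.4663; P(supplier A) ≈ 0.0756, P(supplier B) ≈ 0.1898, P(supplier C) ≈ 0.7346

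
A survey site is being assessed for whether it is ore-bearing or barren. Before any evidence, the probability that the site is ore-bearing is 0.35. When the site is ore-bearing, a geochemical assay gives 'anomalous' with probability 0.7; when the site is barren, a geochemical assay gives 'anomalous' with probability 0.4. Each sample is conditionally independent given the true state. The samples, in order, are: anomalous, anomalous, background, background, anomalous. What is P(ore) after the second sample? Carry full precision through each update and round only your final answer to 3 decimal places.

0.623

After 'anomalous': P(ore) = 0.7·0.3500 / (0.7·0.3500 + 0.4·0.6500) ≈ 0.4851
After 'anomalous': P(ore) = 0.7·0.4851 / (0.7·0.4851 + 0.4·0.5149) ≈ 0.6225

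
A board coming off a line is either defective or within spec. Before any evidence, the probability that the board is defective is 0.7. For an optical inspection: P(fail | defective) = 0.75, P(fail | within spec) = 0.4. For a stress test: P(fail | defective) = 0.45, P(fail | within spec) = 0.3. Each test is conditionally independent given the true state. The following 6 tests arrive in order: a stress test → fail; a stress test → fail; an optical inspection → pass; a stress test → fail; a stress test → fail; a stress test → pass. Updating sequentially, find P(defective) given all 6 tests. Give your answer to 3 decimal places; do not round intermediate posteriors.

After a stress test='fail': P(defective) = 0.45·0.7000 / (0.45·0.7000 + 0.3·0.3000) ≈ 0.7778
After a stress test='fail': P(defective) = 0.45·0.7778 / (0.45·0.7778 + 0.3·0.2222) ≈ 0.8400
After an optical inspection='pass': P(defective) = 0.25·0.8400 / (0.25·0.8400 + 0.6·0.1600) ≈ 0.6863
After a stress test='fail': P(defective) = 0.45·0.6863 / (0.45·0.6863 + 0.3·0.3137) ≈ 0.7664
After a stress test='fail': P(defective) = 0.45·0.7664 / (0.45·0.7664 + 0.3·0.2336) ≈ 0.8311
After a stress test='pass': P(defective) = 0.55·0.8311 / (0.55·0.8311 + 0.7·0.1689) ≈ 0.7945

0.795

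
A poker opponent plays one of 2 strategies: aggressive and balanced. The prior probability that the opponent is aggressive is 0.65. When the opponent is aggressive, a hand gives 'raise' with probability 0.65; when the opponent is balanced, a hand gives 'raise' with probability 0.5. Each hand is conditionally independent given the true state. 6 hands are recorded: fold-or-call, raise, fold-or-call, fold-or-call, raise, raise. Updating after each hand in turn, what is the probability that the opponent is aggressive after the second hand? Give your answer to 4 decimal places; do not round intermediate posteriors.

After 'fold-or-call': P(aggressive) = 0.35·0.6500 / (0.35·0.6500 + 0.5·0.3500) ≈ 0.5652
After 'raise': P(aggressive) = 0.65·0.5652 / (0.65·0.5652 + 0.5·0.4348) ≈ 0.6283

0.6283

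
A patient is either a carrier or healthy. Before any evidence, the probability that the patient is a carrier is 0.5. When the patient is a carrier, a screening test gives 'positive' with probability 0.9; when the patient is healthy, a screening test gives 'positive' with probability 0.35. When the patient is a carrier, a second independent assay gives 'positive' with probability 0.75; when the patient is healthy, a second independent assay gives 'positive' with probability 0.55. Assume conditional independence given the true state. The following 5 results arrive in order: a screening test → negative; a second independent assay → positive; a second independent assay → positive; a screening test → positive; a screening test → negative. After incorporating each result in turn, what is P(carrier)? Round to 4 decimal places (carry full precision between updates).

0.1017

After a screening test='negative': P(carrier) = 0.1·0.5000 / (0.1·0.5000 + 0.65·0.5000) ≈ 0.1333
After a second independent assay='positive': P(carrier) = 0.75·0.1333 / (0.75·0.1333 + 0.55·0.8667) ≈ 0.1734
After a second independent assay='positive': P(carrier) = 0.75·0.1734 / (0.75·0.1734 + 0.55·0.8266) ≈ 0.2224
After a screening test='positive': P(carrier) = 0.9·0.2224 / (0.9·0.2224 + 0.35·0.7776) ≈ 0.4238
After a screening test='negative': P(carrier) = 0.1·0.4238 / (0.1·0.4238 + 0.65·0.5762) ≈ 0.1017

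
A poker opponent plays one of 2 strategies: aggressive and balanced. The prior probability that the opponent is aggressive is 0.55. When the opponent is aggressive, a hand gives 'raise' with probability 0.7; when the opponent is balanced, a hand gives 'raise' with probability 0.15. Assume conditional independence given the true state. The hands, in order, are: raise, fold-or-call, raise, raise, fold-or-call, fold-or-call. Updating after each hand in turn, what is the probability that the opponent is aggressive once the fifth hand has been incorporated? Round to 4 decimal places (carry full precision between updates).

0.9393

Apply Bayes' rule sequentially, carrying P(aggressive) forward.
After 'raise': P(aggressive) = 0.7·0.5500 / (0.7·0.5500 + 0.15·0.4500) ≈ 0.8508
After 'fold-or-call': P(aggressive) = 0.3·0.8508 / (0.3·0.8508 + 0.85·0.1492) ≈ 0.6681
After 'raise': P(aggressive) = 0.7·0.6681 / (0.7·0.6681 + 0.15·0.3319) ≈ 0.9038
After 'raise': P(aggressive) = 0.7·0.9038 / (0.7·0.9038 + 0.15·0.0962) ≈ 0.9777
After 'fold-or-call': P(aggressive) = 0.3·0.9777 / (0.3·0.9777 + 0.85·0.0223) ≈ 0.9393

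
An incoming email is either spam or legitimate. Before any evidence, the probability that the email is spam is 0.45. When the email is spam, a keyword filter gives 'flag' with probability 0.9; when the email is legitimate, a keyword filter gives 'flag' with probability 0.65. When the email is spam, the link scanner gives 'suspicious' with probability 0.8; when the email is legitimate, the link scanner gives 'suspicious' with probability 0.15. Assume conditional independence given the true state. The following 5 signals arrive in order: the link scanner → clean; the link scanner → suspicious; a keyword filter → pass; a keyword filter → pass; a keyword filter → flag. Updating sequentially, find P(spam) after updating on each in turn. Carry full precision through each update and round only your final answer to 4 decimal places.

Apply Bayes' rule sequentially, carrying P(spam) forward.
After the link scanner='clean': P(spam) = 0.2·0.4500 / (0.2·0.4500 + 0.85·0.5500) ≈ 0.1614
After the link scanner='suspicious': P(spam) = 0.8·0.1614 / (0.8·0.1614 + 0.15·0.8386) ≈ 0.5066
After a keyword filter='pass': P(spam) = 0.1·0.5066 / (0.1·0.5066 + 0.35·0.4934) ≈ 0.2268
After a keyword filter='pass': P(spam) = 0.1·0.2268 / (0.1·0.2268 + 0.35·0.7732) ≈ 0.0773
After a keyword filter='flag': P(spam) = 0.9·0.0773 / (0.9·0.0773 + 0.65·0.9227) ≈ 0.1040

0.1040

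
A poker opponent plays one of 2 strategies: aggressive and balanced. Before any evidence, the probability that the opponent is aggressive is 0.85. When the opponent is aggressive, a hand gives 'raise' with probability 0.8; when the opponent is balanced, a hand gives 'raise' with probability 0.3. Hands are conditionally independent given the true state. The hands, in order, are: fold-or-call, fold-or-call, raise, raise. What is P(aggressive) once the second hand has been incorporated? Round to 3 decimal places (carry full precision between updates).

After 'fold-or-call': P(aggressive) = 0.2·0.8500 / (0.2·0.8500 + 0.7·0.1500) ≈ 0.6182
After 'fold-or-call': P(aggressive) = 0.2·0.6182 / (0.2·0.6182 + 0.7·0.3818) ≈ 0.3163

0.316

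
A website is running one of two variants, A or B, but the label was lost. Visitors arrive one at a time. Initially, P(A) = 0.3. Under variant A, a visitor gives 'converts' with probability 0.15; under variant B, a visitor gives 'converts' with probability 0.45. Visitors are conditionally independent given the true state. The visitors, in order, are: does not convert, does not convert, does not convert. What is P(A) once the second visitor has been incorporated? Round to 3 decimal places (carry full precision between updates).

0.506

Each posterior becomes the prior for the next update.
After 'does not convert': P(A) = 0.85·0.3000 / (0.85·0.3000 + 0.55·0.7000) ≈ 0.3984
After 'does not convert': P(A) = 0.85·0.3984 / (0.85·0.3984 + 0.55·0.6016) ≈ 0.5058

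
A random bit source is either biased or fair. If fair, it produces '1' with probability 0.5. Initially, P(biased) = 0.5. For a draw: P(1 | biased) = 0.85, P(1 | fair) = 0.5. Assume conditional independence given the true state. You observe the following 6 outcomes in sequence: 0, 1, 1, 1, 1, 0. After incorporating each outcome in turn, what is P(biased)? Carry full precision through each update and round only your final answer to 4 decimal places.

Apply Bayes' rule sequentially, carrying P(biased) forward.
After '0': P(biased) = 0.15·0.5000 / (0.15·0.5000 + 0.5·0.5000) ≈ 0.2308
After '1': P(biased) = 0.85·0.2308 / (0.85·0.2308 + 0.5·0.7692) ≈ 0.3377
After '1': P(biased) = 0.85·0.3377 / (0.85·0.3377 + 0.5·0.6623) ≈ 0.4644
After '1': P(biased) = 0.85·0.4644 / (0.85·0.4644 + 0.5·0.5356) ≈ 0.5958
After '1': P(biased) = 0.85·0.5958 / (0.85·0.5958 + 0.5·0.4042) ≈ 0.7147
After '0': P(biased) = 0.15·0.7147 / (0.15·0.7147 + 0.5·0.2853) ≈ 0.4291

0.4291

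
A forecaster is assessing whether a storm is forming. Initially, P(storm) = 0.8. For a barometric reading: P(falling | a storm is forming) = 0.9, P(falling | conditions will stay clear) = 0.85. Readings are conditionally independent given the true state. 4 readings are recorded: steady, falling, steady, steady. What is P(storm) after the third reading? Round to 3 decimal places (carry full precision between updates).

After 'steady': P(storm) = 0.1·0.8000 / (0.1·0.8000 + 0.15·0.2000) ≈ 0.7273
After 'falling': P(storm) = 0.9·0.7273 / (0.9·0.7273 + 0.85·0.2727) ≈ 0.7385
After 'steady': P(storm) = 0.1·0.7385 / (0.1·0.7385 + 0.15·0.2615) ≈ 0.6531

0.653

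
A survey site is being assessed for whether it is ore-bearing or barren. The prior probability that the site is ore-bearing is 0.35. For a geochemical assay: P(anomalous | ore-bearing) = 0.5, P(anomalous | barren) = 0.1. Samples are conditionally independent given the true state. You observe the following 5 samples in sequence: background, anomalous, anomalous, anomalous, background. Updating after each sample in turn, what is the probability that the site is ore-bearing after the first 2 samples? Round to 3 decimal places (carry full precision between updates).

0.599

After 'background': P(ore) = 0.5·0.3500 / (0.5·0.3500 + 0.9·0.6500) ≈ 0.2303
After 'anomalous': P(ore) = 0.5·0.2303 / (0.5·0.2303 + 0.1·0.7697) ≈ 0.5993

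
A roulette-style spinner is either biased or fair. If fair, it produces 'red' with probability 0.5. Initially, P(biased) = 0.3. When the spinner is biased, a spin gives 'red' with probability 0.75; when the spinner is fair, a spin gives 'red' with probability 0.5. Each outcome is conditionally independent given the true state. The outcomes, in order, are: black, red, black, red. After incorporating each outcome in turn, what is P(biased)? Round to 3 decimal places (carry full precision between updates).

0.194

After 'black': P(biased) = 0.25·0.3000 / (0.25·0.3000 + 0.5·0.7000) ≈ 0.1765
After 'red': P(biased) = 0.75·0.1765 / (0.75·0.1765 + 0.5·0.8235) ≈ 0.2432
After 'black': P(biased) = 0.25·0.2432 / (0.25·0.2432 + 0.5·0.7568) ≈ 0.1385
After 'red': P(biased) = 0.75·0.1385 / (0.75·0.1385 + 0.5·0.8615) ≈ 0.1942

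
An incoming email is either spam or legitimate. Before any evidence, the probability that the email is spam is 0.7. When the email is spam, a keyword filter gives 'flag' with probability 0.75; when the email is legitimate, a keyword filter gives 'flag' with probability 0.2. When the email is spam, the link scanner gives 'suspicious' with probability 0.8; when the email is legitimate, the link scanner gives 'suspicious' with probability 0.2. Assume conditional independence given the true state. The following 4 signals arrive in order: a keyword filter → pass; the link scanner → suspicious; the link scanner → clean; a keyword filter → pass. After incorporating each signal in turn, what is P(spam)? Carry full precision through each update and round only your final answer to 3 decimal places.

0.186

After a keyword filter='pass': P(spam) = 0.25·0.7000 / (0.25·0.7000 + 0.8·0.3000) ≈ 0.4217
After the link scanner='suspicious': P(spam) = 0.8·0.4217 / (0.8·0.4217 + 0.2·0.5783) ≈ 0.7447
After the link scanner='clean': P(spam) = 0.2·0.7447 / (0.2·0.7447 + 0.8·0.2553) ≈ 0.4217
After a keyword filter='pass': P(spam) = 0.25·0.4217 / (0.25·0.4217 + 0.8·0.5783) ≈ 0.1856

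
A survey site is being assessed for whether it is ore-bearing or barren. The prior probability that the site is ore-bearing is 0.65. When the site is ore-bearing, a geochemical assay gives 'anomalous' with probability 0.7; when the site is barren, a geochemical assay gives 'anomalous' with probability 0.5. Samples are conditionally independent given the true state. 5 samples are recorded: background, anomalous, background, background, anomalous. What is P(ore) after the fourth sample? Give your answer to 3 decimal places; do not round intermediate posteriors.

After 'background': P(ore) = 0.3·0.6500 / (0.3·0.6500 + 0.5·0.3500) ≈ 0.5270
After 'anomalous': P(ore) = 0.7·0.5270 / (0.7·0.5270 + 0.5·0.4730) ≈ 0.6094
After 'background': P(ore) = 0.3·0.6094 / (0.3·0.6094 + 0.5·0.3906) ≈ 0.4835
After 'background': P(ore) = 0.3·0.4835 / (0.3·0.4835 + 0.5·0.5165) ≈ 0.3596

0.360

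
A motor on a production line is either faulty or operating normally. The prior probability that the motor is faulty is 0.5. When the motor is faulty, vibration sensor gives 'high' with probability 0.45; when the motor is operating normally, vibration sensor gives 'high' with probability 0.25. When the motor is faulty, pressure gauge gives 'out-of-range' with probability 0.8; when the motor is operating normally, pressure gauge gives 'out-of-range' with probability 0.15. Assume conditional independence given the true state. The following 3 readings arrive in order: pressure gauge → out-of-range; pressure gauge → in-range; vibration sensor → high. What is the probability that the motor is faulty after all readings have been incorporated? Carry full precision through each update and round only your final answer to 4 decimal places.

After pressure gauge='out-of-range': P(faulty) = 0.8·0.5000 / (0.8·0.5000 + 0.15·0.5000) ≈ 0.8421
After pressure gauge='in-range': P(faulty) = 0.2·0.8421 / (0.2·0.8421 + 0.85·0.1579) ≈ 0.5565
After vibration sensor='high': P(faulty) = 0.45·0.5565 / (0.45·0.5565 + 0.25·0.4435) ≈ 0.6931

0.6931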